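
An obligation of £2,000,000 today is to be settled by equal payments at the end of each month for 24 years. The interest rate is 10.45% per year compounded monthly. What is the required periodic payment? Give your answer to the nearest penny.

Level ordinary annuity; solve PV = PMT × [(1 − (1+r)^−n)/r] for PMT.
Periodic rate r = 0.1045/12 per month; n is counted in months.
With n = 288: PMT = 2,000,000 / ([(1 − (1+r)^−n)/r]) = £18,979.02

£18,979.02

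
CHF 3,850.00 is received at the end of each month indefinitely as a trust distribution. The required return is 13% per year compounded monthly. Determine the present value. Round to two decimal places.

CHF 355,384.62

Periodic rate r = 0.13/12 per month.
Level perpetuity: PV = PMT / r = 3,850 / (0.13/12) = CHF 355,384.62.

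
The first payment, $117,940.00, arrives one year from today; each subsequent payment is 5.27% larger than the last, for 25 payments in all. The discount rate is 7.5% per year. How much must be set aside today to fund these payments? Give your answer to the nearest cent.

Periodic rate r = 0.075 per year.
Growing ordinary annuity: PV = PMT₁ × [1 − ((1+g)/(1+r))^n] / (r − g) = 117,940 × [1 − ((1+0.0527)/(1+r))^25] / (r − 0.0527) = $2,157,232.91.

$2,157,232.91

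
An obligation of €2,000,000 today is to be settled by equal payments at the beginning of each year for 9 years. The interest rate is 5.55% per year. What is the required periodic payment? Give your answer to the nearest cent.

Level annuity due; solve PV = PMT × [(1 − (1+r)^−n)/r] × (1+r) for PMT.
Periodic rate r = 0.0555 per year.
With n = 9: PMT = 2,000,000 / ([(1 − (1+r)^−n)/r] × (1+r)) = €273,152.51

€273,152.51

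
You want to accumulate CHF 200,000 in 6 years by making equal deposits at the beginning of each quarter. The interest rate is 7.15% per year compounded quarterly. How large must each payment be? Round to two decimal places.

Level annuity due; solve FV = PMT × [((1+r)^n − 1)/r] × (1+r) for PMT.
Periodic rate r = 0.0715/4 per quarter; n is counted in quarters.
With n = 24: PMT = 200,000 / ([((1+r)^n − 1)/r] × (1+r)) = CHF 6,627.92

CHF 6,627.92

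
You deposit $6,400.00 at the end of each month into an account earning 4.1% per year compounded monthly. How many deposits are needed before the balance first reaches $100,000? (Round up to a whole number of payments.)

16 payments

Periodic rate r = 0.041/12 per month; n is counted in months.
Ordinary annuity FV: 100,000 = 6,400 × [((1+r)^n − 1)/r].
(1+r)^n = 1 + 100,000 × r / 6,400, so n = ln(1 + 100,000·r/6,400) / ln(1+r) = 15.25.
Round up to a whole number of payments: n = 16.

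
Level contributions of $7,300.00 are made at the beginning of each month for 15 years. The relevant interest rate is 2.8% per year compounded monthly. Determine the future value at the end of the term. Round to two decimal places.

$1,634,469.92

This is an annuity due: 180 deposits of $7,300.00 at the beginning of each month.
Periodic rate r = 0.028/12 per month; n is counted in months.
FV = PMT × [((1+r)^n − 1)/r] × (1+r) = 7,300 × [(1+r)^180 − 1] / r × (1+r) = $1,634,469.92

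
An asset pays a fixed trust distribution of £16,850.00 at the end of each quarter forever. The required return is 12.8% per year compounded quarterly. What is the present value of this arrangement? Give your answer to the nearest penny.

£526,562.50

Periodic rate r = 0.128/4 per quarter.
Level perpetuity: PV = PMT / r = 16,850 / (0.128/4) = £526,562.50.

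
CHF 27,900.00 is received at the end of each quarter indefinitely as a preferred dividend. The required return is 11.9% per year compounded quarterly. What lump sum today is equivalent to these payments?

Periodic rate r = 0.119/4 per quarter.
Level perpetuity: PV = PMT / r = 27,900 / (0.119/4) = CHF 937,815.13.

CHF 937,815.13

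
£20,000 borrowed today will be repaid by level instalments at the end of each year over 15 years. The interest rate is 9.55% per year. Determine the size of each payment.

Level ordinary annuity; solve PV = PMT × [(1 − (1+r)^−n)/r] for PMT.
Periodic rate r = 0.0955 per year.
With n = 15: PMT = 20,000 / ([(1 − (1+r)^−n)/r]) = £2,562.29

£2,562.29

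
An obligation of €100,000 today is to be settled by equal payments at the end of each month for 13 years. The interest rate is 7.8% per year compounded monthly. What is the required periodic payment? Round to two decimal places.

€1,021.94

Level ordinary annuity; solve PV = PMT × [(1 − (1+r)^−n)/r] for PMT.
Periodic rate r = 0.078/12 per month; n is counted in months.
With n = 156: PMT = 100,000 / ([(1 − (1+r)^−n)/r]) = €1,021.94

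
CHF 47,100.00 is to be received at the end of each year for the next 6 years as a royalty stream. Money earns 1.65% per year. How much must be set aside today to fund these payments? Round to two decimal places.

CHF 266,972.13

This is an ordinary annuity: 6 payments of CHF 47,100.00 at the end of each year.
Periodic rate r = 0.0165 per year.
PV = PMT × [(1 − (1+r)^−n)/r] = 47,100 × [1 − (1+r)^−6] / r = CHF 266,972.13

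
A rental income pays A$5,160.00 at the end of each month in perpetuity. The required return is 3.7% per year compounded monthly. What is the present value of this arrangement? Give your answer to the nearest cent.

A$1,673,513.51

Periodic rate r = 0.037/12 per month.
Level perpetuity: PV = PMT / r = 5,160 / (0.037/12) = A$1,673,513.51.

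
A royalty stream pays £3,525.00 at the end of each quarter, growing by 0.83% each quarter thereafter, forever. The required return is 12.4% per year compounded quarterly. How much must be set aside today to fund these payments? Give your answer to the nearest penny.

£155,286.34

Periodic rate r = 0.124/4 per quarter.
Growing perpetuity (Gordon): PV = PMT₁ / (r − g) = 3,525 / (r − 0.0083) = £155,286.34.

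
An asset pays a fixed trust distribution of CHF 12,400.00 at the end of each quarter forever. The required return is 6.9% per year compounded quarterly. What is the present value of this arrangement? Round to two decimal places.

CHF 718,840.58

Periodic rate r = 0.069/4 per quarter.
Level perpetuity: PV = PMT / r = 12,400 / (0.069/4) = CHF 718,840.58.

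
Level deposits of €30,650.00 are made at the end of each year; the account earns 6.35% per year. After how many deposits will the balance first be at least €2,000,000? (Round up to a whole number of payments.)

27 payments

Periodic rate r = 0.0635 per year.
Ordinary annuity FV: 2,000,000 = 30,650 × [((1+r)^n − 1)/r].
(1+r)^n = 1 + 2,000,000 × r / 30,650, so n = ln(1 + 2,000,000·r/30,650) / ln(1+r) = 26.60.
Round up to a whole number of payments: n = 27.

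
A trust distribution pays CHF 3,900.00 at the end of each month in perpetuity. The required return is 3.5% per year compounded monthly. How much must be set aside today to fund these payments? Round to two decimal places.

CHF 1,337,142.86

Periodic rate r = 0.035/12 per month.
Level perpetuity: PV = PMT / r = 3,900 / (0.035/12) = CHF 1,337,142.86.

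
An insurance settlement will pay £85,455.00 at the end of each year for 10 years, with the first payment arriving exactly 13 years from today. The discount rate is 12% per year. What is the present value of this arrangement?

Ordinary annuity of 10 payments, first payment at period 13.
Periodic rate r = 0.12 per year.
The ordinary-annuity PV formula values the stream one period before the first payment (period 12); discount that back 12 periods:
PV₀ = 85,455 × [1 − (1+r)^−10] / r × (1+r)^−12 = £123,932.95

£123,932.95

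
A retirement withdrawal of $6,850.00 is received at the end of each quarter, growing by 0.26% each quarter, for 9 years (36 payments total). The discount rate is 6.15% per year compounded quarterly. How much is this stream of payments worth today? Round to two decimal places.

$196,285.58

Periodic rate r = 0.0615/4 per quarter; n is counted in quarters.
Growing ordinary annuity: PV = PMT₁ × [1 − ((1+g)/(1+r))^n] / (r − g) = 6,850 × [1 − ((1+0.0026)/(1+r))^36] / (r − 0.0026) = $196,285.58.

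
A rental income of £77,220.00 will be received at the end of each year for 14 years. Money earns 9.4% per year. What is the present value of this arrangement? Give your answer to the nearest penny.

£587,950.35

This is an ordinary annuity: 14 payments of £77,220.00 at the end of each year.
Periodic rate r = 0.094 per year.
PV = PMT × [(1 − (1+r)^−n)/r] = 77,220 × [1 − (1+r)^−14] / r = £587,950.35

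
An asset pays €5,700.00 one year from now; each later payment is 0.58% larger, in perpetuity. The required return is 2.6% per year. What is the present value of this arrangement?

Periodic rate r = 0.026 per year.
Growing perpetuity (Gordon): PV = PMT₁ / (r − g) = 5,700 / (r − 0.0058) = €282,178.22.

€282,178.22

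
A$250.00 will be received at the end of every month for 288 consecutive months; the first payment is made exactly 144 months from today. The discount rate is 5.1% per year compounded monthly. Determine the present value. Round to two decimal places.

Ordinary annuity of 288 payments, first payment at period 144.
Periodic rate r = 0.051/12 per month; n is counted in months.
The ordinary-annuity PV formula values the stream one period before the first payment (period 143); discount that back 143 periods:
PV₀ = 250 × [1 − (1+r)^−288] / r × (1+r)^−143 = A$22,618.86

A$22,618.86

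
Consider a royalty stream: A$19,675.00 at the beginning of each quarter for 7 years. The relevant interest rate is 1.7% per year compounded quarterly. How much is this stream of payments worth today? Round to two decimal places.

A$520,550.34

This is an annuity due: 28 payments of A$19,675.00 at the beginning of each quarter.
Periodic rate r = 0.017/4 per quarter; n is counted in quarters.
PV = PMT × [(1 − (1+r)^−n)/r] × (1+r) = 19,675 × [1 − (1+r)^−28] / r × (1+r) = A$520,550.34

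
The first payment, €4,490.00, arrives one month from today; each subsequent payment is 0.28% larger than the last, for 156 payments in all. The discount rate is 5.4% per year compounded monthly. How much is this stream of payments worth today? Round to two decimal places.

Periodic rate r = 0.054/12 per month; n is counted in months.
Growing ordinary annuity: PV = PMT₁ × [1 − ((1+g)/(1+r))^n] / (r − g) = 4,490 × [1 − ((1+0.0028)/(1+r))^156] / (r − 0.0028) = €613,300.66.

€613,300.66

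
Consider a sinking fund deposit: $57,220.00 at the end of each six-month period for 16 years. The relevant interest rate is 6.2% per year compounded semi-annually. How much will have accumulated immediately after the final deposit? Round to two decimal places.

This is an ordinary annuity: 32 deposits of $57,220.00 at the end of each six-month period.
Periodic rate r = 0.062/2 per half-year; n is counted in half-years.
FV = PMT × [((1+r)^n − 1)/r] = 57,220 × [(1+r)^32 − 1] / r = $3,057,211.11

$3,057,211.11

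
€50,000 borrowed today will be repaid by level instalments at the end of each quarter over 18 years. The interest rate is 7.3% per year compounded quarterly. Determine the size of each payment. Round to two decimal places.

€1,253.34

Level ordinary annuity; solve PV = PMT × [(1 − (1+r)^−n)/r] for PMT.
Periodic rate r = 0.073/4 per quarter; n is counted in quarters.
With n = 72: PMT = 50,000 / ([(1 − (1+r)^−n)/r]) = €1,253.34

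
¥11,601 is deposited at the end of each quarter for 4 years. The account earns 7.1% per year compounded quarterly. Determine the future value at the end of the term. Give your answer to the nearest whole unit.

This is an ordinary annuity: 16 deposits of ¥11,601 at the end of each quarter.
Periodic rate r = 0.071/4 per quarter; n is counted in quarters.
FV = PMT × [((1+r)^n − 1)/r] = 11,601 × [(1+r)^16 − 1] / r = ¥212,496

¥212,496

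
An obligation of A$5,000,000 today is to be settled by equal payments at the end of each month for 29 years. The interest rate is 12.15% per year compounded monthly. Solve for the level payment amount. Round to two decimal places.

A$52,191.97

Level ordinary annuity; solve PV = PMT × [(1 − (1+r)^−n)/r] for PMT.
Periodic rate r = 0.1215/12 per month; n is counted in months.
With n = 348: PMT = 5,000,000 / ([(1 − (1+r)^−n)/r]) = A$52,191.97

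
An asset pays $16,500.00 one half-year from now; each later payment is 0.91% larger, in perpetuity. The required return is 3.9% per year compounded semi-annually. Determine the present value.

Periodic rate r = 0.039/2 per half-year.
Growing perpetuity (Gordon): PV = PMT₁ / (r − g) = 16,500 / (r − 0.0091) = $1,586,538.46.

$1,586,538.46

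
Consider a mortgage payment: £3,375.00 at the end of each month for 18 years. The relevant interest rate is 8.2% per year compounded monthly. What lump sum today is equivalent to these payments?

£380,452.90

This is an ordinary annuity: 216 payments of £3,375.00 at the end of each month.
Periodic rate r = 0.082/12 per month; n is counted in months.
PV = PMT × [(1 − (1+r)^−n)/r] = 3,375 × [1 − (1+r)^−216] / r = £380,452.90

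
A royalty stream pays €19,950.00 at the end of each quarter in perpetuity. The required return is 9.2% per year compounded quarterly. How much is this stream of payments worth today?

€867,391.30

Periodic rate r = 0.092/4 per quarter.
Level perpetuity: PV = PMT / r = 19,950 / (0.092/4) = €867,391.30.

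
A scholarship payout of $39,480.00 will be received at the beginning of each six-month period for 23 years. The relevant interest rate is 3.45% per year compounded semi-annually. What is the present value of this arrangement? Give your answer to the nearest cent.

This is an annuity due: 46 payments of $39,480.00 at the beginning of each six-month period.
Periodic rate r = 0.0345/2 per half-year; n is counted in half-years.
PV = PMT × [(1 − (1+r)^−n)/r] × (1+r) = 39,480 × [1 − (1+r)^−46] / r × (1+r) = $1,268,088.40

$1,268,088.40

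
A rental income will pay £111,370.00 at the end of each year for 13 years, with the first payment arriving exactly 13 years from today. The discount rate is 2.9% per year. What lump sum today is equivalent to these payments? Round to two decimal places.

£845,864.99

Ordinary annuity of 13 payments, first payment at period 13.
Periodic rate r = 0.029 per year.
The ordinary-annuity PV formula values the stream one period before the first payment (period 12); discount that back 12 periods:
PV₀ = 111,370 × [1 − (1+r)^−13] / r × (1+r)^−12 = £845,864.99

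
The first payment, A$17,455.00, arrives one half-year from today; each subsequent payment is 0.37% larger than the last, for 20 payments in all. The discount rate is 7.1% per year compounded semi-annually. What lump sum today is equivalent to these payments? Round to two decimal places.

A$254,749.17

Periodic rate r = 0.071/2 per half-year; n is counted in half-years.
Growing ordinary annuity: PV = PMT₁ × [1 − ((1+g)/(1+r))^n] / (r − g) = 17,455 × [1 − ((1+0.0037)/(1+r))^20] / (r − 0.0037) = A$254,749.17.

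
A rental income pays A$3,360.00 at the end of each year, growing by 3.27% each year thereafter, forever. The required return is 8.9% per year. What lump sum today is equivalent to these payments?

Periodic rate r = 0.089 per year.
Growing perpetuity (Gordon): PV = PMT₁ / (r − g) = 3,360 / (r − 0.0327) = A$59,680.28.

A$59,680.28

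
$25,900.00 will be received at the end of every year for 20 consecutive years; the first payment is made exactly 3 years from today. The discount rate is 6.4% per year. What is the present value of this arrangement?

$254,095.22

Ordinary annuity of 20 payments, first payment at period 3.
Periodic rate r = 0.064 per year.
The ordinary-annuity PV formula values the stream one period before the first payment (period 2); discount that back 2 periods:
PV₀ = 25,900 × [1 − (1+r)^−20] / r × (1+r)^−2 = $254,095.22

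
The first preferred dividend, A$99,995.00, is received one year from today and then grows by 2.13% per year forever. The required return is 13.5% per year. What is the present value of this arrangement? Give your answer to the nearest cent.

A$879,463.50

Periodic rate r = 0.135 per year.
Growing perpetuity (Gordon): PV = PMT₁ / (r − g) = 99,995 / (r − 0.0213) = A$879,463.50.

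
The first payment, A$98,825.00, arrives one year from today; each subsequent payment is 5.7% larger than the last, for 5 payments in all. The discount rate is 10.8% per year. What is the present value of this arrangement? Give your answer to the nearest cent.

Periodic rate r = 0.108 per year.
Growing ordinary annuity: PV = PMT₁ × [1 − ((1+g)/(1+r))^n] / (r − g) = 98,825 × [1 − ((1+0.057)/(1+r))^5] / (r − 0.057) = A$406,753.59.

A$406,753.59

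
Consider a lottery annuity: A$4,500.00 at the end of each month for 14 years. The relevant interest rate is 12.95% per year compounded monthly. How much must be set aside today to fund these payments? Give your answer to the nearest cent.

This is an ordinary annuity: 168 payments of A$4,500.00 at the end of each month.
Periodic rate r = 0.1295/12 per month; n is counted in months.
PV = PMT × [(1 − (1+r)^−n)/r] = 4,500 × [1 − (1+r)^−168] / r = A$348,286.90

A$348,286.90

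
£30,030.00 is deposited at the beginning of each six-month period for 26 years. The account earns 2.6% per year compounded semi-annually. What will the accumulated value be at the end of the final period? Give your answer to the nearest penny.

This is an annuity due: 52 deposits of £30,030.00 at the beginning of each six-month period.
Periodic rate r = 0.026/2 per half-year; n is counted in half-years.
FV = PMT × [((1+r)^n − 1)/r] × (1+r) = 30,030 × [(1+r)^52 − 1] / r × (1+r) = £2,240,466.80

£2,240,466.80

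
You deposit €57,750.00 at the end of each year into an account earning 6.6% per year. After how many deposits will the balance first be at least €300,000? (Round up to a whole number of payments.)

Periodic rate r = 0.066 per year.
Ordinary annuity FV: 300,000 = 57,750 × [((1+r)^n − 1)/r].
(1+r)^n = 1 + 300,000 × r / 57,750, so n = ln(1 + 300,000·r/57,750) / ln(1+r) = 4.61.
Round up to a whole number of payments: n = 5.

5 payments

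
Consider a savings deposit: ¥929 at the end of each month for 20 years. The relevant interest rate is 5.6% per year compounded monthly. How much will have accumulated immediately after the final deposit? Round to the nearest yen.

¥409,466

This is an ordinary annuity: 240 deposits of ¥929 at the end of each month.
Periodic rate r = 0.056/12 per month; n is counted in months.
FV = PMT × [((1+r)^n − 1)/r] = 929 × [(1+r)^240 − 1] / r = ¥409,466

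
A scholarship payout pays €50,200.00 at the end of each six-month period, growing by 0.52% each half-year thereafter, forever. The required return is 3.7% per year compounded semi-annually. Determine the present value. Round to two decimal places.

€3,774,436.09

Periodic rate r = 0.037/2 per half-year.
Growing perpetuity (Gordon): PV = PMT₁ / (r − g) = 50,200 / (r − 0.0052) = €3,774,436.09.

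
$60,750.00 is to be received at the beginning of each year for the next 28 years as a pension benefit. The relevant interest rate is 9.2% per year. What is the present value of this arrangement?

$659,735.60

This is an annuity due: 28 payments of $60,750.00 at the beginning of each year.
Periodic rate r = 0.092 per year.
PV = PMT × [(1 − (1+r)^−n)/r] × (1+r) = 60,750 × [1 − (1+r)^−28] / r × (1+r) = $659,735.60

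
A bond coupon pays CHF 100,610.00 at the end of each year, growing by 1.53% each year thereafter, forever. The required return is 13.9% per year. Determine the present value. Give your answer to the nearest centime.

CHF 813,338.72

Periodic rate r = 0.139 per year.
Growing perpetuity (Gordon): PV = PMT₁ / (r − g) = 100,610 / (r − 0.0153) = CHF 813,338.72.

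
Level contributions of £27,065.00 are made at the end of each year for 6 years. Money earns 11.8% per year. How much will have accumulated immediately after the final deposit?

This is an ordinary annuity: 6 deposits of £27,065.00 at the end of each year.
Periodic rate r = 0.118 per year.
FV = PMT × [((1+r)^n − 1)/r] = 27,065 × [(1+r)^6 − 1] / r = £218,531.24

£218,531.24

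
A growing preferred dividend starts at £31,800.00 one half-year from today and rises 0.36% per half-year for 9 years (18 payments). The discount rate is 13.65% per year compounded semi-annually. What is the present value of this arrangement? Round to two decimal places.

Periodic rate r = 0.1365/2 per half-year; n is counted in half-years.
Growing ordinary annuity: PV = PMT₁ × [1 − ((1+g)/(1+r))^n] / (r − g) = 31,800 × [1 − ((1+0.0036)/(1+r))^18] / (r − 0.0036) = £331,983.16.

£331,983.16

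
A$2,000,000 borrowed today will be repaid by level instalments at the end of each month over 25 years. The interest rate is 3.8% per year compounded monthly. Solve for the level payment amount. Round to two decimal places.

Level ordinary annuity; solve PV = PMT × [(1 − (1+r)^−n)/r] for PMT.
Periodic rate r = 0.038/12 per month; n is counted in months.
With n = 300: PMT = 2,000,000 / ([(1 − (1+r)^−n)/r]) = A$10,337.13

A$10,337.13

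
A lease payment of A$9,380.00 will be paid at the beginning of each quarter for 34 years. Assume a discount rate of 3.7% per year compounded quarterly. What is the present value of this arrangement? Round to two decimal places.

This is an annuity due: 136 payments of A$9,380.00 at the beginning of each quarter.
Periodic rate r = 0.037/4 per quarter; n is counted in quarters.
PV = PMT × [(1 − (1+r)^−n)/r] × (1+r) = 9,380 × [1 − (1+r)^−136] / r × (1+r) = A$730,864.75

A$730,864.75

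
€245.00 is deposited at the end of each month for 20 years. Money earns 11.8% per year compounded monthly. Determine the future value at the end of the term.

€235,936.54

This is an ordinary annuity: 240 deposits of €245.00 at the end of each month.
Periodic rate r = 0.118/12 per month; n is counted in months.
FV = PMT × [((1+r)^n − 1)/r] = 245 × [(1+r)^240 − 1] / r = €235,936.54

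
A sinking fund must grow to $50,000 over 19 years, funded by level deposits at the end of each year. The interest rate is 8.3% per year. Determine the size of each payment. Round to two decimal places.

Level ordinary annuity; solve FV = PMT × [((1+r)^n − 1)/r] for PMT.
Periodic rate r = 0.083 per year.
With n = 19: PMT = 50,000 / ([((1+r)^n − 1)/r]) = $1,169.26

$1,169.26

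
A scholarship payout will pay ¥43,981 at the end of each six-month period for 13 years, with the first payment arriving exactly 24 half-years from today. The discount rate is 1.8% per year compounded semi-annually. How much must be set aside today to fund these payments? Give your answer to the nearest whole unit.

Ordinary annuity of 26 payments, first payment at period 24.
Periodic rate r = 0.018/2 per half-year; n is counted in half-years.
The ordinary-annuity PV formula values the stream one period before the first payment (period 23); discount that back 23 periods:
PV₀ = 43,981 × [1 − (1+r)^−26] / r × (1+r)^−23 = ¥826,401

¥826,401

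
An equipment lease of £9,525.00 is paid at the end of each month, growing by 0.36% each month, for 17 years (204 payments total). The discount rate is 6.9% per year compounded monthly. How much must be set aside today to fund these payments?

£1,567,167.28

Periodic rate r = 0.069/12 per month; n is counted in months.
Growing ordinary annuity: PV = PMT₁ × [1 − ((1+g)/(1+r))^n] / (r − g) = 9,525 × [1 − ((1+0.0036)/(1+r))^204] / (r − 0.0036) = £1,567,167.28.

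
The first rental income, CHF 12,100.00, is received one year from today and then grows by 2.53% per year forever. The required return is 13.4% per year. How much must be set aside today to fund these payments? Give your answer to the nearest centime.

CHF 111,315.55

Periodic rate r = 0.134 per year.
Growing perpetuity (Gordon): PV = PMT₁ / (r − g) = 12,100 / (r − 0.0253) = CHF 111,315.55.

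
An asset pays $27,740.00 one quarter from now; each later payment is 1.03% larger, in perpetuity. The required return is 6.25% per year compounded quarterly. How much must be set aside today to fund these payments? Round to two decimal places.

$5,209,389.67

Periodic rate r = 0.0625/4 per quarter.
Growing perpetuity (Gordon): PV = PMT₁ / (r − g) = 27,740 / (r − 0.0103) = $5,209,389.67.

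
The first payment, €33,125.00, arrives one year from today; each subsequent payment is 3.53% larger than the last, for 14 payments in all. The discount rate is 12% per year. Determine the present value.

Periodic rate r = 0.12 per year.
Growing ordinary annuity: PV = PMT₁ × [1 − ((1+g)/(1+r))^n] / (r − g) = 33,125 × [1 − ((1+0.0353)/(1+r))^14] / (r − 0.0353) = €261,025.17.

€261,025.17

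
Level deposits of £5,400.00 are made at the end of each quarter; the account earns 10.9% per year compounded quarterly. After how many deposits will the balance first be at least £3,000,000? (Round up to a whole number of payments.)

104 payments

Periodic rate r = 0.109/4 per quarter; n is counted in quarters.
Ordinary annuity FV: 3,000,000 = 5,400 × [((1+r)^n − 1)/r].
(1+r)^n = 1 + 3,000,000 × r / 5,400, so n = ln(1 + 3,000,000·r/5,400) / ln(1+r) = 103.45.
Round up to a whole number of payments: n = 104.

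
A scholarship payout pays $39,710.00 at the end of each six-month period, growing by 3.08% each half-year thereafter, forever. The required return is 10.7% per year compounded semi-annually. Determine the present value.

Periodic rate r = 0.107/2 per half-year.
Growing perpetuity (Gordon): PV = PMT₁ / (r − g) = 39,710 / (r − 0.0308) = $1,749,339.21.

$1,749,339.21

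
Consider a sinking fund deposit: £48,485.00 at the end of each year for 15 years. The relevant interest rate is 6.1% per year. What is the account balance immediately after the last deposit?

£1,137,169.28

This is an ordinary annuity: 15 deposits of £48,485.00 at the end of each year.
Periodic rate r = 0.061 per year.
FV = PMT × [((1+r)^n − 1)/r] = 48,485 × [(1+r)^15 − 1] / r = £1,137,169.28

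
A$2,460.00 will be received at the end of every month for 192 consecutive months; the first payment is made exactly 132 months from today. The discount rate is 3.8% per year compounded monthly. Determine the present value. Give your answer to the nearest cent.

Ordinary annuity of 192 payments, first payment at period 132.
Periodic rate r = 0.038/12 per month; n is counted in months.
The ordinary-annuity PV formula values the stream one period before the first payment (period 131); discount that back 131 periods:
PV₀ = 2,460 × [1 − (1+r)^−192] / r × (1+r)^−131 = A$233,617.47

A$233,617.47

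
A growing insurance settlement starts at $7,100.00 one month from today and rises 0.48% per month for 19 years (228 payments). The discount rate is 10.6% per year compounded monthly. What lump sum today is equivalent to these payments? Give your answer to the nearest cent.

$1,054,142.33

Periodic rate r = 0.106/12 per month; n is counted in months.
Growing ordinary annuity: PV = PMT₁ × [1 − ((1+g)/(1+r))^n] / (r − g) = 7,100 × [1 − ((1+0.0048)/(1+r))^228] / (r − 0.0048) = $1,054,142.33.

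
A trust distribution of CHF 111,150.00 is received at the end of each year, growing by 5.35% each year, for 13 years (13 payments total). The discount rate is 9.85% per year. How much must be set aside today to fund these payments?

Periodic rate r = 0.0985 per year.
Growing ordinary annuity: PV = PMT₁ × [1 − ((1+g)/(1+r))^n] / (r − g) = 111,150 × [1 − ((1+0.0535)/(1+r))^13] / (r − 0.0535) = CHF 1,036,013.13.

CHF 1,036,013.13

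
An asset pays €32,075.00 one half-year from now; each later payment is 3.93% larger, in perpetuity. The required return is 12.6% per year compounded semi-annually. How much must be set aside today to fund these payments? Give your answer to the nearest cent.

€1,353,375.53

Periodic rate r = 0.126/2 per half-year.
Growing perpetuity (Gordon): PV = PMT₁ / (r − g) = 32,075 / (r − 0.0393) = €1,353,375.53.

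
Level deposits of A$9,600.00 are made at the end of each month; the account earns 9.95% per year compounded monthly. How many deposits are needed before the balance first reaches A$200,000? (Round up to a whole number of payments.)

20 payments

Periodic rate r = 0.0995/12 per month; n is counted in months.
Ordinary annuity FV: 200,000 = 9,600 × [((1+r)^n − 1)/r].
(1+r)^n = 1 + 200,000 × r / 9,600, so n = ln(1 + 200,000·r/9,600) / ln(1+r) = 19.30.
Round up to a whole number of payments: n = 20.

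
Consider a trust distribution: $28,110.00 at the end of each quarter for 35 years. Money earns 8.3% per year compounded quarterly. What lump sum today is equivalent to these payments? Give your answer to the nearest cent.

This is an ordinary annuity: 140 payments of $28,110.00 at the end of each quarter.
Periodic rate r = 0.083/4 per quarter; n is counted in quarters.
PV = PMT × [(1 − (1+r)^−n)/r] = 28,110 × [1 − (1+r)^−140] / r = $1,278,292.64

$1,278,292.64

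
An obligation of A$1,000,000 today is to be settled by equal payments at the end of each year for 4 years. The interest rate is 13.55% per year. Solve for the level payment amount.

A$340,043.78

Level ordinary annuity; solve PV = PMT × [(1 − (1+r)^−n)/r] for PMT.
Periodic rate r = 0.1355 per year.
With n = 4: PMT = 1,000,000 / ([(1 − (1+r)^−n)/r]) = A$340,043.78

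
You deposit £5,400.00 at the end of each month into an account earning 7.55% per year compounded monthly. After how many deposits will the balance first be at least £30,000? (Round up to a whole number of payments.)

6 payments

Periodic rate r = 0.0755/12 per month; n is counted in months.
Ordinary annuity FV: 30,000 = 5,400 × [((1+r)^n − 1)/r].
(1+r)^n = 1 + 30,000 × r / 5,400, so n = ln(1 + 30,000·r/5,400) / ln(1+r) = 5.48.
Round up to a whole number of payments: n = 6.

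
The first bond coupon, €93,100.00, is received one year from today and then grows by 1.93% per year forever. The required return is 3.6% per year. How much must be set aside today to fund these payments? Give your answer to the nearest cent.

Periodic rate r = 0.036 per year.
Growing perpetuity (Gordon): PV = PMT₁ / (r − g) = 93,100 / (r − 0.0193) = €5,574,850.30.

€5,574,850.30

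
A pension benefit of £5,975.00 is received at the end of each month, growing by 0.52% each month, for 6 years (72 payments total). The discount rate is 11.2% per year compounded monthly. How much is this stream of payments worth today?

£369,784.00

Periodic rate r = 0.112/12 per month; n is counted in months.
Growing ordinary annuity: PV = PMT₁ × [1 − ((1+g)/(1+r))^n] / (r − g) = 5,975 × [1 − ((1+0.0052)/(1+r))^72] / (r − 0.0052) = £369,784.00.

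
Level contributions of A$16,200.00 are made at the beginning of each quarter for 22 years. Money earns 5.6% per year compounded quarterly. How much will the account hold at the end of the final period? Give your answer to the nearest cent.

This is an annuity due: 88 deposits of A$16,200.00 at the beginning of each quarter.
Periodic rate r = 0.056/4 per quarter; n is counted in quarters.
FV = PMT × [((1+r)^n − 1)/r] × (1+r) = 16,200 × [(1+r)^88 − 1] / r × (1+r) = A$2,814,747.35

A$2,814,747.35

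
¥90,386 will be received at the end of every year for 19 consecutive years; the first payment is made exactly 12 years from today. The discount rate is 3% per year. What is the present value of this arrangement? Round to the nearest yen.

¥935,298

Ordinary annuity of 19 payments, first payment at period 12.
Periodic rate r = 0.03 per year.
The ordinary-annuity PV formula values the stream one period before the first payment (period 11); discount that back 11 periods:
PV₀ = 90,386 × [1 − (1+r)^−19] / r × (1+r)^−11 = ¥935,298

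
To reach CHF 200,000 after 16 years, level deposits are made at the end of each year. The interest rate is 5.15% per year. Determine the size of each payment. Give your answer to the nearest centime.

CHF 8,351.53

Level ordinary annuity; solve FV = PMT × [((1+r)^n − 1)/r] for PMT.
Periodic rate r = 0.0515 per year.
With n = 16: PMT = 200,000 / ([((1+r)^n − 1)/r]) = CHF 8,351.53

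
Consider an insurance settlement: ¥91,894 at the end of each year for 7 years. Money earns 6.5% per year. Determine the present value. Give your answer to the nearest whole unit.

This is an ordinary annuity: 7 payments of ¥91,894 at the end of each year.
Periodic rate r = 0.065 per year.
PV = PMT × [(1 − (1+r)^−n)/r] = 91,894 × [1 − (1+r)^−7] / r = ¥503,994

¥503,994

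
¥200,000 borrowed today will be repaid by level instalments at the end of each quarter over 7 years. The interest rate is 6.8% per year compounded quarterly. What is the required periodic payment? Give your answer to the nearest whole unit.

Level ordinary annuity; solve PV = PMT × [(1 − (1+r)^−n)/r] for PMT.
Periodic rate r = 0.068/4 per quarter; n is counted in quarters.
With n = 28: PMT = 200,000 / ([(1 − (1+r)^−n)/r]) = ¥9,037

¥9,037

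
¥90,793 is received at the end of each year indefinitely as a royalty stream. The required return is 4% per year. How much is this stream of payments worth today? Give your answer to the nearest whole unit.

¥2,269,825

Periodic rate r = 0.04 per year.
Level perpetuity: PV = PMT / r = 90,793 / (0.04) = ¥2,269,825.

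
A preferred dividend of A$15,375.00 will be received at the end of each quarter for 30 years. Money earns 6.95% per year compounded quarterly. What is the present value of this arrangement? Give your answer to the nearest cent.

A$772,906.29

This is an ordinary annuity: 120 payments of A$15,375.00 at the end of each quarter.
Periodic rate r = 0.0695/4 per quarter; n is counted in quarters.
PV = PMT × [(1 − (1+r)^−n)/r] = 15,375 × [1 − (1+r)^−120] / r = A$772,906.29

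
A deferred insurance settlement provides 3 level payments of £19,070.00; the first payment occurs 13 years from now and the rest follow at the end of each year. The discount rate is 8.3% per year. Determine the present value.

£18,775.58

Ordinary annuity of 3 payments, first payment at period 13.
Periodic rate r = 0.083 per year.
The ordinary-annuity PV formula values the stream one period before the first payment (period 12); discount that back 12 periods:
PV₀ = 19,070 × [1 − (1+r)^−3] / r × (1+r)^−12 = £18,775.58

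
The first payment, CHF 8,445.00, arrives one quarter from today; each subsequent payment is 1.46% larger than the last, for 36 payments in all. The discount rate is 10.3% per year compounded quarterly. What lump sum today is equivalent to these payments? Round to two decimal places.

Periodic rate r = 0.103/4 per quarter; n is counted in quarters.
Growing ordinary annuity: PV = PMT₁ × [1 − ((1+g)/(1+r))^n] / (r − g) = 8,445 × [1 − ((1+0.0146)/(1+r))^36] / (r − 0.0146) = CHF 246,371.04.

CHF 246,371.04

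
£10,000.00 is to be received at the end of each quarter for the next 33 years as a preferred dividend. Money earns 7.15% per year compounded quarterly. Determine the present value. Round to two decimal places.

£505,478.71

This is an ordinary annuity: 132 payments of £10,000.00 at the end of each quarter.
Periodic rate r = 0.0715/4 per quarter; n is counted in quarters.
PV = PMT × [(1 − (1+r)^−n)/r] = 10,000 × [1 − (1+r)^−132] / r = £505,478.71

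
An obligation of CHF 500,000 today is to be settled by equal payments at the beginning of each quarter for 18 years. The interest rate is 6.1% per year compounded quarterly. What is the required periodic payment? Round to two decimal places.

CHF 11,316.28

Level annuity due; solve PV = PMT × [(1 − (1+r)^−n)/r] × (1+r) for PMT.
Periodic rate r = 0.061/4 per quarter; n is counted in quarters.
With n = 72: PMT = 500,000 / ([(1 − (1+r)^−n)/r] × (1+r)) = CHF 11,316.28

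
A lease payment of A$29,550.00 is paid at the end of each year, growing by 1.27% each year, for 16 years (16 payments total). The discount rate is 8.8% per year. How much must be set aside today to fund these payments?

Periodic rate r = 0.088 per year.
Growing ordinary annuity: PV = PMT₁ × [1 − ((1+g)/(1+r))^n] / (r − g) = 29,550 × [1 − ((1+0.0127)/(1+r))^16] / (r − 0.0127) = A$267,866.11.

A$267,866.11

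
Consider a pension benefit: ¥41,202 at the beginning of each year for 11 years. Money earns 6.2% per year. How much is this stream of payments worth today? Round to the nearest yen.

¥341,599

This is an annuity due: 11 payments of ¥41,202 at the beginning of each year.
Periodic rate r = 0.062 per year.
PV = PMT × [(1 − (1+r)^−n)/r] × (1+r) = 41,202 × [1 − (1+r)^−11] / r × (1+r) = ¥341,599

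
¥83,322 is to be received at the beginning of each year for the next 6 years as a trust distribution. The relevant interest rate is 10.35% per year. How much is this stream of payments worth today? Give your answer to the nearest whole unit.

¥396,374

This is an annuity due: 6 payments of ¥83,322 at the beginning of each year.
Periodic rate r = 0.1035 per year.
PV = PMT × [(1 − (1+r)^−n)/r] × (1+r) = 83,322 × [1 − (1+r)^−6] / r × (1+r) = ¥396,374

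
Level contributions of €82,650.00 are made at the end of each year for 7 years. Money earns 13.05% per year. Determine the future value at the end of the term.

€861,271.26

This is an ordinary annuity: 7 deposits of €82,650.00 at the end of each year.
Periodic rate r = 0.1305 per year.
FV = PMT × [((1+r)^n − 1)/r] = 82,650 × [(1+r)^7 − 1] / r = €861,271.26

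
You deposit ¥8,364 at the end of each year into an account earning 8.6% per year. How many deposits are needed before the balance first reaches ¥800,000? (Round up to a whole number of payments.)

27 payments

Periodic rate r = 0.086 per year.
Ordinary annuity FV: 800,000 = 8,364 × [((1+r)^n − 1)/r].
(1+r)^n = 1 + 800,000 × r / 8,364, so n = ln(1 + 800,000·r/8,364) / ln(1+r) = 26.93.
Round up to a whole number of payments: n = 27.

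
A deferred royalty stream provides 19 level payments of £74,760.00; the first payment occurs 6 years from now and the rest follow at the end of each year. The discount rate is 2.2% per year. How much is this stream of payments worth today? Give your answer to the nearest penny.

£1,032,143.41

Ordinary annuity of 19 payments, first payment at period 6.
Periodic rate r = 0.022 per year.
The ordinary-annuity PV formula values the stream one period before the first payment (period 5); discount that back 5 periods:
PV₀ = 74,760 × [1 − (1+r)^−19] / r × (1+r)^−5 = £1,032,143.41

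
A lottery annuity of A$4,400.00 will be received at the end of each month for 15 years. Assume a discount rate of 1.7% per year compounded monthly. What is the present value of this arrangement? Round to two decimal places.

A$698,648.52

This is an ordinary annuity: 180 payments of A$4,400.00 at the end of each month.
Periodic rate r = 0.017/12 per month; n is counted in months.
PV = PMT × [(1 − (1+r)^−n)/r] = 4,400 × [1 − (1+r)^−180] / r = A$698,648.52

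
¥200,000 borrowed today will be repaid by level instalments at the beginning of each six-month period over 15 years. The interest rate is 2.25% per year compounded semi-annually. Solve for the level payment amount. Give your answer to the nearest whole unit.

Level annuity due; solve PV = PMT × [(1 − (1+r)^−n)/r] × (1+r) for PMT.
Periodic rate r = 0.0225/2 per half-year; n is counted in half-years.
With n = 30: PMT = 200,000 / ([(1 − (1+r)^−n)/r] × (1+r)) = ¥7,804

¥7,804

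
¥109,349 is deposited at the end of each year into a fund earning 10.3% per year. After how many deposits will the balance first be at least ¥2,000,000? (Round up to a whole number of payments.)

11 payments

Periodic rate r = 0.103 per year.
Ordinary annuity FV: 2,000,000 = 109,349 × [((1+r)^n − 1)/r].
(1+r)^n = 1 + 2,000,000 × r / 109,349, so n = ln(1 + 2,000,000·r/109,349) / ln(1+r) = 10.80.
Round up to a whole number of payments: n = 11.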